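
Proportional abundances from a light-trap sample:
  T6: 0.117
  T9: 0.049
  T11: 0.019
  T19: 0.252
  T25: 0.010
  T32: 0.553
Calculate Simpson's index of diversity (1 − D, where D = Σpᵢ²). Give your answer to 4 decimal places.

D = 0.117² + 0.049² + 0.019² + 0.252² + 0.01² + 0.553² = 0.013689 + 0.002401 + 0.000361 + 0.063504 + 0.000100 + 0.305809 = 0.385864 (working shown to 6 dp, full precision carried).
So 1 − D = 0.614136, i.e. 0.6141 to 4 decimal places.

0.6141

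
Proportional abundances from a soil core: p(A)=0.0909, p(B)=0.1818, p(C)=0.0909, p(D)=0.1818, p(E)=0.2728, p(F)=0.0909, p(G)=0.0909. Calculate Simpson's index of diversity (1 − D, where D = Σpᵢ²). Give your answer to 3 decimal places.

D = 0.0909² + 0.1818² + 0.0909² + 0.1818² + 0.2728² + 0.0909² + 0.0909² = 0.00826 + 0.03305 + 0.00826 + 0.03305 + 0.07442 + 0.00826 + 0.00826 = 0.17357 (working shown to 5 dp, full precision carried).
So 1 − D = 0.82643, i.e. 0.826 to 3 decimal places.

0.826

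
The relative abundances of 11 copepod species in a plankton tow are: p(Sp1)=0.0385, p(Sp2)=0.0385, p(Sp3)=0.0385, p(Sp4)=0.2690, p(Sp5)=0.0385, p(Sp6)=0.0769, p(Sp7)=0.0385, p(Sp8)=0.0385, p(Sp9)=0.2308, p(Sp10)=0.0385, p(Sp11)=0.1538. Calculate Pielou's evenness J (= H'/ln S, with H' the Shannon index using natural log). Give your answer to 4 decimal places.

H' = −Σ pᵢ ln pᵢ = −((-0.125398) + (-0.125398) + (-0.125398) + (-0.353209) + (-0.125398) + (-0.197268) + (-0.125398) + (-0.125398) + (-0.338400) + (-0.125398) + (-0.287929)) = 2.054593 (working shown to 6 dp, full precision carried).
With S = 11 species, ln S = 2.397895, so J = 2.054593/2.397895 = 0.856832, i.e. 0.8568 to 4 decimal places.

0.8568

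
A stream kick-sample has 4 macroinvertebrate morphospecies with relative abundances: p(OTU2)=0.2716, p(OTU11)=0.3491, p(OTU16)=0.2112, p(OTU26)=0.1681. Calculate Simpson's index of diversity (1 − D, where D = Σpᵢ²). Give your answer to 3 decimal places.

0.731

D = 0.2716² + 0.3491² + 0.2112² + 0.1681² = 0.0737666 + 0.1218708 + 0.0446054 + 0.0282576 = 0.2685004 (working shown to 7 dp, full precision carried).
So 1 − D = 0.7314996, i.e. 0.731 to 3 decimal places.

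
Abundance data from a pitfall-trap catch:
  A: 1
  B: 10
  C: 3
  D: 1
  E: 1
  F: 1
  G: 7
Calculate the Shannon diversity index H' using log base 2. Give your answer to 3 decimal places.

2.184

Total N = 1+10+3+1+1+1+7 = 24, so the proportions are 0.04167, 0.41667, 0.125, 0.04167, 0.04167, 0.04167, 0.29167 (working shown to 5 dp, full precision carried).
Each pᵢ log₂ pᵢ term: 0.04167×(-4.58496)=-0.19104, 0.41667×(-1.26303)=-0.52626, 0.125×(-3.00000)=-0.37500, 0.04167×(-4.58496)=-0.19104, 0.04167×(-4.58496)=-0.19104, 0.04167×(-4.58496)=-0.19104, 0.29167×(-1.77761)=-0.51847.
Sum = -2.18389, so H' = 2.184.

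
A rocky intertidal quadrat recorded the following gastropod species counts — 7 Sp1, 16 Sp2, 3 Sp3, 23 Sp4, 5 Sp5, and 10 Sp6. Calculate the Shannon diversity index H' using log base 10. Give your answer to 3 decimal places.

Total N = 7+16+3+23+5+10 = 64, so the proportions are 0.10938, 0.25, 0.04688, 0.35938, 0.07812, 0.15625 (working shown to 5 dp, full precision carried).
Each pᵢ log₁₀ pᵢ term: 0.10938×(-0.96108)=-0.10512, 0.25×(-0.60206)=-0.15051, 0.04688×(-1.32906)=-0.06230, 0.35938×(-0.44445)=-0.15972, 0.07812×(-1.10721)=-0.08650, 0.15625×(-0.80618)=-0.12597.
Sum = -0.69012, so H' = 0.690.

0.690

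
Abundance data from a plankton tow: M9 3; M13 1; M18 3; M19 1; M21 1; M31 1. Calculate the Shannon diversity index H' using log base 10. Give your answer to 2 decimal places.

0.71

Total N = 3+1+3+1+1+1 = 10, so the proportions are 0.3, 0.1, 0.3, 0.1, 0.1, 0.1 (working shown to 4 dp, full precision carried).
Each pᵢ log₁₀ pᵢ term: 0.3×(-0.5229)=-0.1569, 0.1×(-1.0000)=-0.1000, 0.3×(-0.5229)=-0.1569, 0.1×(-1.0000)=-0.1000, 0.1×(-1.0000)=-0.1000, 0.1×(-1.0000)=-0.1000.
Sum = -0.7137, so H' = 0.71.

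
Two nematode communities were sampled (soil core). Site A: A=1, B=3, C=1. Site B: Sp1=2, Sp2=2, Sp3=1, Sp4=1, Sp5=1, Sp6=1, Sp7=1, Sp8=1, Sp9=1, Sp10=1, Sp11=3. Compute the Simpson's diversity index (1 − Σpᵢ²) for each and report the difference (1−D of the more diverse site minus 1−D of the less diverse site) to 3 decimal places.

Site A: N=5, proportions 0.2, 0.6, 0.2, giving 1−D = 0.56000 (working shown to 5 dp, full precision carried).
Site B: N=15, proportions 0.13333, 0.13333, 0.06667, 0.06667, 0.06667, 0.06667, 0.06667, 0.06667, 0.06667, 0.06667, 0.2, giving 1−D = 0.88889.
Difference = |0.56000 − 0.88889| = 0.32889, i.e. 0.329 to 3 decimal places.

0.329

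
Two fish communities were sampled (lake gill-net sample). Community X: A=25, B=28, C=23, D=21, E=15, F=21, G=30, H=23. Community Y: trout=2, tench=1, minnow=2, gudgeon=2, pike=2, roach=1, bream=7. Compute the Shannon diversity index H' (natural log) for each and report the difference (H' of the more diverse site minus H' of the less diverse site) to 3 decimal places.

Community X: N=186, proportions 0.13441, 0.15054, 0.12366, 0.1129, 0.08065, 0.1129, 0.16129, 0.12366, giving H' = 2.06159 (working shown to 5 dp, full precision carried).
Community Y: N=17, proportions 0.11765, 0.05882, 0.11765, 0.11765, 0.11765, 0.05882, 0.41176, giving H' = 1.70577.
Difference = |2.06159 − 1.70577| = 0.35582, i.e. 0.356 to 3 decimal places.

0.356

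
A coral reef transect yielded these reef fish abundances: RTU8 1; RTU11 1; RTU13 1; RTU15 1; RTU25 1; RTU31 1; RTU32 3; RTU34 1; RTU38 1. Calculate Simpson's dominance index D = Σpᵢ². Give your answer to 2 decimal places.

Total N = 1+1+1+1+1+1+3+1+1 = 11, so the proportions are 0.0909, 0.0909, 0.0909, 0.0909, 0.0909, 0.0909, 0.2727, 0.0909, 0.0909 (working shown to 4 dp, full precision carried).
D = 0.0909² + 0.0909² + 0.0909² + 0.0909² + 0.0909² + 0.0909² + 0.2727² + 0.0909² + 0.0909² = 0.0083 + 0.0083 + 0.0083 + 0.0083 + 0.0083 + 0.0083 + 0.0744 + 0.0083 + 0.0083 = 0.1405.
To 2 decimal places, D = 0.14.

0.14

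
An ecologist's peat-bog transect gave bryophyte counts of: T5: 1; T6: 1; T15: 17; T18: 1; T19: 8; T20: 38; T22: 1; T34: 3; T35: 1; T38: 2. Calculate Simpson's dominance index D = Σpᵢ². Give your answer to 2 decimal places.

0.34

Total N = 1+1+17+1+8+38+1+3+1+2 = 73, so the proportions are 0.0137, 0.0137, 0.2329, 0.0137, 0.1096, 0.5205, 0.0137, 0.0411, 0.0137, 0.0274 (working shown to 4 dp, full precision carried).
D = 0.0137² + 0.0137² + 0.2329² + 0.0137² + 0.1096² + 0.5205² + 0.0137² + 0.0411² + 0.0137² + 0.0274² = 0.0002 + 0.0002 + 0.0542 + 0.0002 + 0.0120 + 0.2710 + 0.0002 + 0.0017 + 0.0002 + 0.0008 = 0.3406.
To 2 decimal places, D = 0.34.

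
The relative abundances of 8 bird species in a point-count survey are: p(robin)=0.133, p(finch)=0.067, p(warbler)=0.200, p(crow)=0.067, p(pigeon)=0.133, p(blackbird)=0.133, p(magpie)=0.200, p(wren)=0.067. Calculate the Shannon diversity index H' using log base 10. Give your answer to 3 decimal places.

0.865

Each pᵢ log₁₀ pᵢ term (working shown to 5 dp, full precision carried): 0.133×(-0.87615)=-0.11653, 0.067×(-1.17393)=-0.07865, 0.2×(-0.69897)=-0.13979, 0.067×(-1.17393)=-0.07865, 0.133×(-0.87615)=-0.11653, 0.133×(-0.87615)=-0.11653, 0.2×(-0.69897)=-0.13979, 0.067×(-1.17393)=-0.07865.
Sum = -0.86513, so H' = 0.865.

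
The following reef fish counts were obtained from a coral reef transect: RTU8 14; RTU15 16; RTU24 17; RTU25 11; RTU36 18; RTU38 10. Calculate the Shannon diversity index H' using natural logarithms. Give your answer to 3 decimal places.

Total N = 14+16+17+11+18+10 = 86, so the proportions are 0.16279, 0.18605, 0.19767, 0.12791, 0.2093, 0.11628 (working shown to 5 dp, full precision carried).
Each pᵢ ln pᵢ term: 0.16279×(-1.81529)=-0.29551, 0.18605×(-1.68176)=-0.31289, 0.19767×(-1.62113)=-0.32046, 0.12791×(-2.05645)=-0.26303, 0.2093×(-1.56398)=-0.32734, 0.11628×(-2.15176)=-0.25020.
Sum = -1.76944, so H' = 1.769.

1.769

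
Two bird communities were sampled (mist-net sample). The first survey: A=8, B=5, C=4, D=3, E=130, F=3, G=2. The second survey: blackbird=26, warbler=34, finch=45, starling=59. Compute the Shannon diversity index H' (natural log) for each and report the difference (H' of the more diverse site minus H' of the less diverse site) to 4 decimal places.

0.6263

The first survey: N=155, proportions 0.051613, 0.032258, 0.025806, 0.019355, 0.83871, 0.019355, 0.012903, giving H' = 0.714487 (working shown to 6 dp, full precision carried).
The second survey: N=164, proportions 0.158537, 0.207317, 0.27439, 0.359756, giving H' = 1.340834.
Difference = |0.714487 − 1.340834| = 0.626347, i.e. 0.6263 to 4 decimal places.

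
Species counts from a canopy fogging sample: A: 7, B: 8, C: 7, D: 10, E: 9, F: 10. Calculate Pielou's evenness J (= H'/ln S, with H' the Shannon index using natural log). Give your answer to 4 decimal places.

0.9939

Total N = 7+8+7+10+9+10 = 51, so the proportions are 0.137255, 0.156863, 0.137255, 0.196078, 0.176471, 0.196078 (working shown to 6 dp, full precision carried).
H' = −Σ pᵢ ln pᵢ = −((-0.272577) + (-0.290570) + (-0.272577) + (-0.319459) + (-0.306106) + (-0.319459)) = 1.780747.
With S = 6 species, ln S = 1.791759, so J = 1.780747/1.791759 = 0.993854, i.e. 0.9939 to 4 decimal places.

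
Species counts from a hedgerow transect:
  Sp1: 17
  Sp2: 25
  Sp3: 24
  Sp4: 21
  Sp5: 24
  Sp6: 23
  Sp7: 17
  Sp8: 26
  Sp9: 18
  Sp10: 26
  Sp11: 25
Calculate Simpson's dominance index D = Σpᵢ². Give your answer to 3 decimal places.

0.093

Total N = 17+25+24+21+24+23+17+26+18+26+25 = 246, so the proportions are 0.06911, 0.10163, 0.09756, 0.08537, 0.09756, 0.0935, 0.06911, 0.10569, 0.07317, 0.10569, 0.10163 (working shown to 5 dp, full precision carried).
D = 0.06911² + 0.10163² + 0.09756² + 0.08537² + 0.09756² + 0.0935² + 0.06911² + 0.10569² + 0.07317² + 0.10569² + 0.10163² = 0.00478 + 0.01033 + 0.00952 + 0.00729 + 0.00952 + 0.00874 + 0.00478 + 0.01117 + 0.00535 + 0.01117 + 0.01033 = 0.09297.
To 3 decimal places, D = 0.093.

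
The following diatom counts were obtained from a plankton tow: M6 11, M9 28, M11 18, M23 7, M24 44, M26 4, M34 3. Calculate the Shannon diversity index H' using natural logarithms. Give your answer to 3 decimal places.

1.609

Total N = 11+28+18+7+44+4+3 = 115, so the proportions are 0.09565, 0.24348, 0.15652, 0.06087, 0.38261, 0.03478, 0.02609 (working shown to 5 dp, full precision carried).
Each pᵢ ln pᵢ term: 0.09565×(-2.34704)=-0.22450, 0.24348×(-1.41273)=-0.34397, 0.15652×(-1.85456)=-0.29028, 0.06087×(-2.79902)=-0.17038, 0.38261×(-0.96074)=-0.36759, 0.03478×(-3.35864)=-0.11682, 0.02609×(-3.64632)=-0.09512.
Sum = -1.60865, so H' = 1.609.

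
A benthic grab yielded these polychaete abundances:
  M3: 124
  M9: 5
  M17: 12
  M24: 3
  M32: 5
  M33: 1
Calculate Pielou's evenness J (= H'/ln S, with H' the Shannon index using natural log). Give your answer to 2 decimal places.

0.39

Total N = 124+5+12+3+5+1 = 150, so the proportions are 0.8267, 0.0333, 0.08, 0.02, 0.0333, 0.0067 (working shown to 4 dp, full precision carried).
H' = −Σ pᵢ ln pᵢ = −((-0.1574) + (-0.1134) + (-0.2021) + (-0.0782) + (-0.1134) + (-0.0334)) = 0.6978.
With S = 6 species, ln S = 1.7918, so J = 0.6978/1.7918 = 0.3895, i.e. 0.39 to 2 decimal places.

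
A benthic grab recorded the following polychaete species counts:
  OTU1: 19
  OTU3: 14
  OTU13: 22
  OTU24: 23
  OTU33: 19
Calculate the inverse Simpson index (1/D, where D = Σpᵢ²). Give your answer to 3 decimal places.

4.873

Total N = 19+14+22+23+19 = 97, so the proportions are 0.1958763, 0.1443299, 0.2268041, 0.2371134, 0.1958763 (working shown to 7 dp, full precision carried).
D = 0.1958763² + 0.1443299² + 0.2268041² + 0.2371134² + 0.1958763² = 0.0383675 + 0.0208311 + 0.0514401 + 0.0562228 + 0.0383675 = 0.2052290.
So 1/D = 4.87260, i.e. 4.873 to 3 decimal places.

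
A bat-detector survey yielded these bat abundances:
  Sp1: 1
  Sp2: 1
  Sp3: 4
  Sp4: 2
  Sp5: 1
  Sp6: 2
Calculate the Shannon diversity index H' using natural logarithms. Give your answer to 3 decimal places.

Total N = 1+1+4+2+1+2 = 11, so the proportions are 0.09091, 0.09091, 0.36364, 0.18182, 0.09091, 0.18182 (working shown to 5 dp, full precision carried).
Each pᵢ ln pᵢ term: 0.09091×(-2.39790)=-0.21799, 0.09091×(-2.39790)=-0.21799, 0.36364×(-1.01160)=-0.36785, 0.18182×(-1.70475)=-0.30995, 0.09091×(-2.39790)=-0.21799, 0.18182×(-1.70475)=-0.30995.
Sum = -1.64173, so H' = 1.642.

1.642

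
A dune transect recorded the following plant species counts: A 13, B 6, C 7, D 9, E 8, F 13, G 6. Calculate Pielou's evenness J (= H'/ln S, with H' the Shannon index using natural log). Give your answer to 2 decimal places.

Total N = 13+6+7+9+8+13+6 = 62, so the proportions are 0.2097, 0.0968, 0.1129, 0.1452, 0.129, 0.2097, 0.0968 (working shown to 4 dp, full precision carried).
H' = −Σ pᵢ ln pᵢ = −((-0.3276) + (-0.2260) + (-0.2463) + (-0.2801) + (-0.2642) + (-0.3276) + (-0.2260)) = 1.8978.
With S = 7 species, ln S = 1.9459, so J = 1.8978/1.9459 = 0.9753, i.e. 0.98 to 2 decimal places.

0.98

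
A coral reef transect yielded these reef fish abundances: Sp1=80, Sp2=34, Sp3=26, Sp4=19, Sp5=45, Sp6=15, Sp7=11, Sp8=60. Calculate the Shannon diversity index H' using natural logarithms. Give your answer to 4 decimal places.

Total N = 80+34+26+19+45+15+11+60 = 290, so the proportions are 0.275862, 0.117241, 0.089655, 0.065517, 0.155172, 0.051724, 0.037931, 0.206897 (working shown to 6 dp, full precision carried).
Each pᵢ ln pᵢ term: 0.275862×(-1.287854)=-0.355270, 0.117241×(-2.143520)=-0.251309, 0.089655×(-2.411784)=-0.216229, 0.065517×(-2.725442)=-0.178563, 0.155172×(-1.863218)=-0.289120, 0.051724×(-2.961831)=-0.153198, 0.037931×(-3.271986)=-0.124110, 0.206897×(-1.575536)=-0.325973.
Sum = -1.893773, so H' = 1.8938.

1.8938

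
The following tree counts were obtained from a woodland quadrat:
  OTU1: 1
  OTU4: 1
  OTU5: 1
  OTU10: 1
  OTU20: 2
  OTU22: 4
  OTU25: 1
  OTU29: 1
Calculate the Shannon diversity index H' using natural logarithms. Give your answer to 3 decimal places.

Total N = 1+1+1+1+2+4+1+1 = 12, so the proportions are 0.08333, 0.08333, 0.08333, 0.08333, 0.16667, 0.33333, 0.08333, 0.08333 (working shown to 5 dp, full precision carried).
Each pᵢ ln pᵢ term: 0.08333×(-2.48491)=-0.20708, 0.08333×(-2.48491)=-0.20708, 0.08333×(-2.48491)=-0.20708, 0.08333×(-2.48491)=-0.20708, 0.16667×(-1.79176)=-0.29863, 0.33333×(-1.09861)=-0.36620, 0.08333×(-2.48491)=-0.20708, 0.08333×(-2.48491)=-0.20708.
Sum = -1.90728, so H' = 1.907.

1.907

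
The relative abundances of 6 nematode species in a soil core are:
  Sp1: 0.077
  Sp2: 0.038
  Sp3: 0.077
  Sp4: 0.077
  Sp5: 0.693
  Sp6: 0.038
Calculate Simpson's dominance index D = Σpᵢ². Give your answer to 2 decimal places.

D = 0.077² + 0.038² + 0.077² + 0.077² + 0.693² + 0.038² = 0.0059 + 0.0014 + 0.0059 + 0.0059 + 0.4802 + 0.0014 = 0.5009 (working shown to 4 dp, full precision carried).
To 2 decimal places, D = 0.50.

0.50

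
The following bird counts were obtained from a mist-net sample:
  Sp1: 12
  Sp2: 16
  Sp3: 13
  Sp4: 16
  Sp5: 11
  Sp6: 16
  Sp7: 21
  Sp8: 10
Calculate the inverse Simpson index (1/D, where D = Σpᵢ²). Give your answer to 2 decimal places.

7.59

Total N = 12+16+13+16+11+16+21+10 = 115, so the proportions are 0.104348, 0.13913, 0.113043, 0.13913, 0.095652, 0.13913, 0.182609, 0.086957 (working shown to 6 dp, full precision carried).
D = 0.104348² + 0.13913² + 0.113043² + 0.13913² + 0.095652² + 0.13913² + 0.182609² + 0.086957² = 0.010888 + 0.019357 + 0.012779 + 0.019357 + 0.009149 + 0.019357 + 0.033346 + 0.007561 = 0.131796.
So 1/D = 7.5875, i.e. 7.59 to 2 decimal places.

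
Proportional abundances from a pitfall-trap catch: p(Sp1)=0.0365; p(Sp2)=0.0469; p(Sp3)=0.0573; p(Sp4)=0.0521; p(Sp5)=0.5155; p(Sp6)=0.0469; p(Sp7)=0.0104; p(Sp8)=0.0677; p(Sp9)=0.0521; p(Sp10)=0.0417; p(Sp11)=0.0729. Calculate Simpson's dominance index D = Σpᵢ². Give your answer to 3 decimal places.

D = 0.0365² + 0.0469² + 0.0573² + 0.0521² + 0.5155² + 0.0469² + 0.0104² + 0.0677² + 0.0521² + 0.0417² + 0.0729² = 0.00133 + 0.00220 + 0.00328 + 0.00271 + 0.26574 + 0.00220 + 0.00011 + 0.00458 + 0.00271 + 0.00174 + 0.00531 = 0.29193 (working shown to 5 dp, full precision carried).
To 3 decimal places, D = 0.292.

0.292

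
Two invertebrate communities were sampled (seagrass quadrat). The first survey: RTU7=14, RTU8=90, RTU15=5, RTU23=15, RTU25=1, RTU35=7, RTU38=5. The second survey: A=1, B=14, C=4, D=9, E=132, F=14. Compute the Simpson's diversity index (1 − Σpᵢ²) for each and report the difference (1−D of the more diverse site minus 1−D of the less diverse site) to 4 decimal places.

0.1324

The first survey: N=137, proportions 0.10219, 0.656934, 0.036496, 0.109489, 0.007299, 0.051095, 0.036496, giving 1−D = 0.540679 (working shown to 6 dp, full precision carried).
The second survey: N=174, proportions 0.005747, 0.08046, 0.022989, 0.051724, 0.758621, 0.08046, giving 1−D = 0.408310.
Difference = |0.540679 − 0.408310| = 0.132369, i.e. 0.1324 to 4 decimal places.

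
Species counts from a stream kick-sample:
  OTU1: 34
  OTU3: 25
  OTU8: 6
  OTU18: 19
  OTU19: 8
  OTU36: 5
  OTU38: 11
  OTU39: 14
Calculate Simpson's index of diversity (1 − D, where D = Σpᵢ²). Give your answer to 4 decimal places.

Total N = 34+25+6+19+8+5+11+14 = 122, so the proportions are 0.278689, 0.204918, 0.04918, 0.155738, 0.065574, 0.040984, 0.090164, 0.114754 (working shown to 6 dp, full precision carried).
D = 0.278689² + 0.204918² + 0.04918² + 0.155738² + 0.065574² + 0.040984² + 0.090164² + 0.114754² = 0.077667 + 0.041991 + 0.002419 + 0.024254 + 0.004300 + 0.001680 + 0.008130 + 0.013169 = 0.173609.
So 1 − D = 0.826391, i.e. 0.8264 to 4 decimal places.

0.8264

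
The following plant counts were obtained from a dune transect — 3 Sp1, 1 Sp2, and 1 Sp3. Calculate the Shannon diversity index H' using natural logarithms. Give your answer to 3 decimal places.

0.950

Total N = 3+1+1 = 5, so the proportions are 0.6, 0.2, 0.2 (working shown to 5 dp, full precision carried).
Each pᵢ ln pᵢ term: 0.6×(-0.51083)=-0.30650, 0.2×(-1.60944)=-0.32189, 0.2×(-1.60944)=-0.32189.
Sum = -0.95027, so H' = 0.950.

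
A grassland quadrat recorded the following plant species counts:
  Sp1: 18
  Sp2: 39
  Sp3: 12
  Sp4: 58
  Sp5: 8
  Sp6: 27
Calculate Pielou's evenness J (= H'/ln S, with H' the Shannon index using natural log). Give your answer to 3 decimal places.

0.890

Total N = 18+39+12+58+8+27 = 162, so the proportions are 0.11111, 0.24074, 0.07407, 0.35802, 0.04938, 0.16667 (working shown to 5 dp, full precision carried).
H' = −Σ pᵢ ln pᵢ = −((-0.24414) + (-0.34282) + (-0.19279) + (-0.36775) + (-0.14855) + (-0.29863)) = 1.59467.
With S = 6 species, ln S = 1.79176, so J = 1.59467/1.79176 = 0.89000, i.e. 0.890 to 3 decimal places.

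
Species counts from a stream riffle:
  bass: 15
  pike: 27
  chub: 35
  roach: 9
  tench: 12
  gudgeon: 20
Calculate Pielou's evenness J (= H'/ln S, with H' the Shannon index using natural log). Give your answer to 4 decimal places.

Total N = 15+27+35+9+12+20 = 118, so the proportions are 0.127119, 0.228814, 0.29661, 0.076271, 0.101695, 0.169492 (working shown to 6 dp, full precision carried).
H' = −Σ pᵢ ln pᵢ = −((-0.262199) + (-0.337465) + (-0.360481) + (-0.196281) + (-0.232452) + (-0.300839)) = 1.689718.
With S = 6 species, ln S = 1.791759, so J = 1.689718/1.791759 = 0.943049, i.e. 0.9430 to 4 decimal places.

0.9430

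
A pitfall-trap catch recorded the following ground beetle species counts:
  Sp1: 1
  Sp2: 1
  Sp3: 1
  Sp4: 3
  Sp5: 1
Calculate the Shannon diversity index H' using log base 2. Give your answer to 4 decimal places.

2.1281

Total N = 1+1+1+3+1 = 7, so the proportions are 0.142857, 0.142857, 0.142857, 0.428571, 0.142857 (working shown to 6 dp, full precision carried).
Each pᵢ log₂ pᵢ term: 0.142857×(-2.807355)=-0.401051, 0.142857×(-2.807355)=-0.401051, 0.142857×(-2.807355)=-0.401051, 0.428571×(-1.222392)=-0.523882, 0.142857×(-2.807355)=-0.401051.
Sum = -2.128085, so H' = 2.1281.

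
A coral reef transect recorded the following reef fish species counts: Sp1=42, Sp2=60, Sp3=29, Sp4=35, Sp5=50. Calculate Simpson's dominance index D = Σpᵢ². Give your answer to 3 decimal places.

0.213

Total N = 42+60+29+35+50 = 216, so the proportions are 0.19444, 0.27778, 0.13426, 0.16204, 0.23148 (working shown to 5 dp, full precision carried).
D = 0.19444² + 0.27778² + 0.13426² + 0.16204² + 0.23148² = 0.03781 + 0.07716 + 0.01803 + 0.02626 + 0.05358 = 0.21283.
To 3 decimal places, D = 0.213.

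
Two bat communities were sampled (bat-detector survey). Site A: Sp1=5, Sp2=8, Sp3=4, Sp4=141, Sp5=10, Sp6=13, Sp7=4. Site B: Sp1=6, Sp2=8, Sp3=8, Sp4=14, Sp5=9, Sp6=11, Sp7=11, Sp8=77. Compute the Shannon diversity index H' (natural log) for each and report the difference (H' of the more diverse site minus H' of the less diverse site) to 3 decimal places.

0.631

Site A: N=185, proportions 0.027027, 0.043243, 0.021622, 0.762162, 0.054054, 0.07027, 0.021622, giving H' = 0.950527 (working shown to 6 dp, full precision carried).
Site B: N=144, proportions 0.041667, 0.055556, 0.055556, 0.097222, 0.0625, 0.076389, 0.076389, 0.534722, giving H' = 1.581132.
Difference = |0.950527 − 1.581132| = 0.630605, i.e. 0.631 to 3 decimal places.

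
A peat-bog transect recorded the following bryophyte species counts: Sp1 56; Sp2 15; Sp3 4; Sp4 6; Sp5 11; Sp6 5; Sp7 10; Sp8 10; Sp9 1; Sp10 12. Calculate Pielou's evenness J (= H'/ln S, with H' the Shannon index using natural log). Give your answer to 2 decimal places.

0.80

Total N = 56+15+4+6+11+5+10+10+1+12 = 130, so the proportions are 0.4308, 0.1154, 0.0308, 0.0462, 0.0846, 0.0385, 0.0769, 0.0769, 0.0077, 0.0923 (working shown to 4 dp, full precision carried).
H' = −Σ pᵢ ln pᵢ = −((-0.3628) + (-0.2492) + (-0.1071) + (-0.1420) + (-0.2090) + (-0.1253) + (-0.1973) + (-0.1973) + (-0.0374) + (-0.2199)) = 1.8473.
With S = 10 species, ln S = 2.3026, so J = 1.8473/2.3026 = 0.8023, i.e. 0.80 to 2 decimal places.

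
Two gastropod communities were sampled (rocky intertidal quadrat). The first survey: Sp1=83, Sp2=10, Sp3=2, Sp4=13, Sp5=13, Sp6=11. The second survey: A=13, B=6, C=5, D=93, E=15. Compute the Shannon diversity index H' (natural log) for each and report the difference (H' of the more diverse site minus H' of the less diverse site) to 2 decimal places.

0.23

The first survey: N=132, proportions 0.6288, 0.0758, 0.0152, 0.0985, 0.0985, 0.0833, giving H' = 1.2143 (working shown to 4 dp, full precision carried).
The second survey: N=132, proportions 0.0985, 0.0455, 0.0379, 0.7045, 0.1136, giving H' = 0.9866.
Difference = |1.2143 − 0.9866| = 0.2277, i.e. 0.23 to 2 decimal places.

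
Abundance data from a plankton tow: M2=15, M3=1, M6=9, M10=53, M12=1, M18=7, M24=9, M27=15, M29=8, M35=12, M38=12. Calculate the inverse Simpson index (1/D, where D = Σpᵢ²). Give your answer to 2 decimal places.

5.27

Total N = 15+1+9+53+1+7+9+15+8+12+12 = 142, so the proportions are 0.105634, 0.007042, 0.06338, 0.373239, 0.007042, 0.049296, 0.06338, 0.105634, 0.056338, 0.084507, 0.084507 (working shown to 6 dp, full precision carried).
D = 0.105634² + 0.007042² + 0.06338² + 0.373239² + 0.007042² + 0.049296² + 0.06338² + 0.105634² + 0.056338² + 0.084507² + 0.084507² = 0.011159 + 0.000050 + 0.004017 + 0.139308 + 0.000050 + 0.002430 + 0.004017 + 0.011159 + 0.003174 + 0.007141 + 0.007141 = 0.189645.
So 1/D = 5.2730, i.e. 5.27 to 2 decimal places.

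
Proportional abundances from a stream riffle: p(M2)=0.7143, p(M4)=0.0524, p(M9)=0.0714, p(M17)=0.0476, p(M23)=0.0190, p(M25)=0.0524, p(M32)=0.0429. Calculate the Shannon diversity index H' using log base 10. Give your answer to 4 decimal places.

Each pᵢ log₁₀ pᵢ term (working shown to 6 dp, full precision carried): 0.7143×(-0.146119)=-0.104373, 0.0524×(-1.280669)=-0.067107, 0.0714×(-1.146302)=-0.081846, 0.0476×(-1.322393)=-0.062946, 0.019×(-1.721246)=-0.032704, 0.0524×(-1.280669)=-0.067107, 0.0429×(-1.367543)=-0.058668.
Sum = -0.474750, so H' = 0.4748.

0.4748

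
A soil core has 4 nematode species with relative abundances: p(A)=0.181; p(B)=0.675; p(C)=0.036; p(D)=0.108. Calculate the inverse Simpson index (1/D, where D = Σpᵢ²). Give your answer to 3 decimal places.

1.995

D = 0.181² + 0.675² + 0.036² + 0.108² = 0.032761 + 0.455625 + 0.001296 + 0.011664 = 0.501346 (working shown to 6 dp, full precision carried).
So 1/D = 1.99463, i.e. 1.995 to 3 decimal places.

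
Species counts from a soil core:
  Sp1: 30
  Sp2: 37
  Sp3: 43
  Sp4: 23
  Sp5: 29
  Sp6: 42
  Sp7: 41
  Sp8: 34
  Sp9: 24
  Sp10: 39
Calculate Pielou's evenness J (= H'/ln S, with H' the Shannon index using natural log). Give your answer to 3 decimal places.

0.991

Total N = 30+37+43+23+29+42+41+34+24+39 = 342, so the proportions are 0.08772, 0.10819, 0.12573, 0.06725, 0.0848, 0.12281, 0.11988, 0.09942, 0.07018, 0.11404 (working shown to 5 dp, full precision carried).
H' = −Σ pᵢ ln pᵢ = −((-0.21347) + (-0.24060) + (-0.26072) + (-0.18153) + (-0.20923) + (-0.25754) + (-0.25430) + (-0.22950) + (-0.18644) + (-0.24760)) = 2.28093.
With S = 10 species, ln S = 2.30259, so J = 2.28093/2.30259 = 0.99060, i.e. 0.991 to 3 decimal places.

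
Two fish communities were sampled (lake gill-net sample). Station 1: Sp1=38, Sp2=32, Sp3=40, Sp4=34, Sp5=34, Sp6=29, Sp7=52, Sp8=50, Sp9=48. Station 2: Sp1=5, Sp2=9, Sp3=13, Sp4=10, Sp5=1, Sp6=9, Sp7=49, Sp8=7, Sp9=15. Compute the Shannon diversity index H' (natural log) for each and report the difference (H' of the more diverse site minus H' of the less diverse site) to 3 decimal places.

0.364

Station 1: N=357, proportions 0.10644, 0.08964, 0.11204, 0.09524, 0.09524, 0.08123, 0.14566, 0.14006, 0.13445, giving H' = 2.17741 (working shown to 5 dp, full precision carried).
Station 2: N=118, proportions 0.04237, 0.07627, 0.11017, 0.08475, 0.00847, 0.07627, 0.41525, 0.05932, 0.12712, giving H' = 1.81383.
Difference = |2.17741 − 1.81383| = 0.36358, i.e. 0.364 to 3 decimal places.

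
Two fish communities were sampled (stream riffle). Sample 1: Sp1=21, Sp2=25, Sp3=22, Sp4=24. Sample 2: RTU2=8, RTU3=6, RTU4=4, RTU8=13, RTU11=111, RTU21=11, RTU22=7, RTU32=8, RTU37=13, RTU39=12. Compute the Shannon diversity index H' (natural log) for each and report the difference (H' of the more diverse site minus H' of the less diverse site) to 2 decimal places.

0.21

Sample 1: N=92, proportions 0.2283, 0.2717, 0.2391, 0.2609, giving H' = 1.3839 (working shown to 4 dp, full precision carried).
Sample 2: N=193, proportions 0.0415, 0.0311, 0.0207, 0.0674, 0.5751, 0.057, 0.0363, 0.0415, 0.0674, 0.0622, giving H' = 1.5900.
Difference = |1.3839 − 1.5900| = 0.2061, i.e. 0.21 to 2 decimal places.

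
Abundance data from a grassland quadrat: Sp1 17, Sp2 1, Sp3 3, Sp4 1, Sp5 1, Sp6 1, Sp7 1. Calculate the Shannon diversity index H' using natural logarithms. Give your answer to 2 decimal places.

Total N = 17+1+3+1+1+1+1 = 25, so the proportions are 0.68, 0.04, 0.12, 0.04, 0.04, 0.04, 0.04 (working shown to 4 dp, full precision carried).
Each pᵢ ln pᵢ term: 0.68×(-0.3857)=-0.2623, 0.04×(-3.2189)=-0.1288, 0.12×(-2.1203)=-0.2544, 0.04×(-3.2189)=-0.1288, 0.04×(-3.2189)=-0.1288, 0.04×(-3.2189)=-0.1288, 0.04×(-3.2189)=-0.1288.
Sum = -1.1605, so H' = 1.16.

1.16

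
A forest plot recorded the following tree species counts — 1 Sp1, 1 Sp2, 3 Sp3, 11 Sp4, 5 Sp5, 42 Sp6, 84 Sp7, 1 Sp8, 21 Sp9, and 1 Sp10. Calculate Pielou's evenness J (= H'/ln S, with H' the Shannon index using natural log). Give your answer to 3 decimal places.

0.619

Total N = 1+1+3+11+5+42+84+1+21+1 = 170, so the proportions are 0.00588, 0.00588, 0.01765, 0.06471, 0.02941, 0.24706, 0.49412, 0.00588, 0.12353, 0.00588 (working shown to 5 dp, full precision carried).
H' = −Σ pᵢ ln pᵢ = −((-0.03021) + (-0.03021) + (-0.07124) + (-0.17716) + (-0.10372) + (-0.34542) + (-0.34834) + (-0.03021) + (-0.25833) + (-0.03021)) = 1.42506.
With S = 10 species, ln S = 2.30259, so J = 1.42506/2.30259 = 0.61890, i.e. 0.619 to 3 decimal places.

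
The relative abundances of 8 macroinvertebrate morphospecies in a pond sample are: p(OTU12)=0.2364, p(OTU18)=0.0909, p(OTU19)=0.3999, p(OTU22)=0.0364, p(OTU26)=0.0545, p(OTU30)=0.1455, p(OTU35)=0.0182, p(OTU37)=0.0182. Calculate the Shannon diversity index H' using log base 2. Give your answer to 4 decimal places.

2.3529

Each pᵢ log₂ pᵢ term (working shown to 6 dp, full precision carried): 0.2364×(-2.080698)=-0.491877, 0.0909×(-3.459576)=-0.314475, 0.3999×(-1.322289)=-0.528783, 0.0364×(-4.779918)=-0.173989, 0.0545×(-4.197600)=-0.228769, 0.1455×(-2.780909)=-0.404622, 0.0182×(-5.779918)=-0.105195, 0.0182×(-5.779918)=-0.105195.
Sum = -2.352905, so H' = 2.3529.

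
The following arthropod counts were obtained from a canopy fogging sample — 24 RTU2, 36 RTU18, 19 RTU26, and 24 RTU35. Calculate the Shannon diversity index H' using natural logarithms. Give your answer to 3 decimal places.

Total N = 24+36+19+24 = 103, so the proportions are 0.23301, 0.34951, 0.18447, 0.23301 (working shown to 5 dp, full precision carried).
Each pᵢ ln pᵢ term: 0.23301×(-1.45668)=-0.33942, 0.34951×(-1.05121)=-0.36741, 0.18447×(-1.69029)=-0.31180, 0.23301×(-1.45668)=-0.33942.
Sum = -1.35805, so H' = 1.358.

1.358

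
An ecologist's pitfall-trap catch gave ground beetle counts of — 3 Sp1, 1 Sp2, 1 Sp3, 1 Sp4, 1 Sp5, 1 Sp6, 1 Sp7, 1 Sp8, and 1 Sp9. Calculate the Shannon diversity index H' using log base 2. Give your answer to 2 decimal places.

3.03

Total N = 3+1+1+1+1+1+1+1+1 = 11, so the proportions are 0.2727, 0.0909, 0.0909, 0.0909, 0.0909, 0.0909, 0.0909, 0.0909, 0.0909 (working shown to 4 dp, full precision carried).
Each pᵢ log₂ pᵢ term: 0.2727×(-1.8745)=-0.5112, 0.0909×(-3.4594)=-0.3145, 0.0909×(-3.4594)=-0.3145, 0.0909×(-3.4594)=-0.3145, 0.0909×(-3.4594)=-0.3145, 0.0909×(-3.4594)=-0.3145, 0.0909×(-3.4594)=-0.3145, 0.0909×(-3.4594)=-0.3145, 0.0909×(-3.4594)=-0.3145.
Sum = -3.0272, so H' = 3.03.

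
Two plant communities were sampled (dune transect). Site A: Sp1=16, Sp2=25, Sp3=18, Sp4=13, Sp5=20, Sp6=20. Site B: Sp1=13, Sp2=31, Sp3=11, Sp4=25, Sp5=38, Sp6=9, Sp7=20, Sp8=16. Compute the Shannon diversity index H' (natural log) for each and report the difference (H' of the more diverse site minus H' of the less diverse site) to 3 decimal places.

Site A: N=112, proportions 0.14286, 0.22321, 0.16071, 0.11607, 0.17857, 0.17857, giving H' = 1.77177 (working shown to 5 dp, full precision carried).
Site B: N=163, proportions 0.07975, 0.19018, 0.06748, 0.15337, 0.23313, 0.05521, 0.1227, 0.09816, giving H' = 1.97150.
Difference = |1.77177 − 1.97150| = 0.19973, i.e. 0.200 to 3 decimal places.

0.200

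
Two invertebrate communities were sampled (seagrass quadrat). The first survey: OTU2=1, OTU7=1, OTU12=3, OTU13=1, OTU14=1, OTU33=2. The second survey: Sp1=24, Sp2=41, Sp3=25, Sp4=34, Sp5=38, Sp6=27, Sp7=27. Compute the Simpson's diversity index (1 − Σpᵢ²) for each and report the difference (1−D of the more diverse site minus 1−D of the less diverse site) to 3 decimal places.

The first survey: N=9, proportions 0.11111, 0.11111, 0.33333, 0.11111, 0.11111, 0.22222, giving 1−D = 0.79012 (working shown to 5 dp, full precision carried).
The second survey: N=216, proportions 0.11111, 0.18981, 0.11574, 0.15741, 0.17593, 0.125, 0.125, giving 1−D = 0.85125.
Difference = |0.79012 − 0.85125| = 0.06113, i.e. 0.061 to 3 decimal places.

0.061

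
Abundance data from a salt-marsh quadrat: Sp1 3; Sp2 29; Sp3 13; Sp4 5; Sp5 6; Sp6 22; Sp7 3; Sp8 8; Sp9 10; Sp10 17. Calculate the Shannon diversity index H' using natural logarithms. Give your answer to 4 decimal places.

2.0621

Total N = 3+29+13+5+6+22+3+8+10+17 = 116, so the proportions are 0.025862, 0.25, 0.112069, 0.043103, 0.051724, 0.189655, 0.025862, 0.068966, 0.086207, 0.146552 (working shown to 6 dp, full precision carried).
Each pᵢ ln pᵢ term: 0.025862×(-3.654978)=-0.094525, 0.25×(-1.386294)=-0.346574, 0.112069×(-2.188641)=-0.245279, 0.043103×(-3.144152)=-0.135524, 0.051724×(-2.961831)=-0.153198, 0.189655×(-1.662548)=-0.315311, 0.025862×(-3.654978)=-0.094525, 0.068966×(-2.674149)=-0.184424, 0.086207×(-2.451005)=-0.211294, 0.146552×(-1.920377)=-0.281435.
Sum = -2.062088, so H' = 2.0621.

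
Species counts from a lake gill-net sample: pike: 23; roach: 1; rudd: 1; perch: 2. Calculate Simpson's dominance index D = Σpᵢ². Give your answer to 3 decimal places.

0.734

Total N = 23+1+1+2 = 27, so the proportions are 0.85185, 0.03704, 0.03704, 0.07407 (working shown to 5 dp, full precision carried).
D = 0.85185² + 0.03704² + 0.03704² + 0.07407² = 0.72565 + 0.00137 + 0.00137 + 0.00549 = 0.73388.
To 3 decimal places, D = 0.734.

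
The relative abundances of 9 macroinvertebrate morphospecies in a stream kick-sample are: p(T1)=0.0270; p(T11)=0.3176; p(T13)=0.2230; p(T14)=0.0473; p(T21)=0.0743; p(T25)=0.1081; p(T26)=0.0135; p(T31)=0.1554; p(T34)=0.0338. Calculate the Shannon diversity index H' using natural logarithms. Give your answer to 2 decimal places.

1.84

Each pᵢ ln pᵢ term (working shown to 4 dp, full precision carried): 0.027×(-3.6119)=-0.0975, 0.3176×(-1.1470)=-0.3643, 0.223×(-1.5006)=-0.3346, 0.0473×(-3.0512)=-0.1443, 0.0743×(-2.5996)=-0.1932, 0.1081×(-2.2247)=-0.2405, 0.0135×(-4.3051)=-0.0581, 0.1554×(-1.8618)=-0.2893, 0.0338×(-3.3873)=-0.1145.
Sum = -1.8363, so H' = 1.84.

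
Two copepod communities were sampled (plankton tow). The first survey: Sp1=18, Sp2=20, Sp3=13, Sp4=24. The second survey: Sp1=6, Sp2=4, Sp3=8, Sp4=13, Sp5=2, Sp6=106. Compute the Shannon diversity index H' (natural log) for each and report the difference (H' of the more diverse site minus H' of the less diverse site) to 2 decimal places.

The first survey: N=75, proportions 0.24, 0.2667, 0.1733, 0.32, giving H' = 1.3634 (working shown to 4 dp, full precision carried).
The second survey: N=139, proportions 0.0432, 0.0288, 0.0576, 0.0935, 0.0144, 0.7626, giving H' = 0.8914.
Difference = |1.3634 − 0.8914| = 0.4720, i.e. 0.47 to 2 decimal places.

0.47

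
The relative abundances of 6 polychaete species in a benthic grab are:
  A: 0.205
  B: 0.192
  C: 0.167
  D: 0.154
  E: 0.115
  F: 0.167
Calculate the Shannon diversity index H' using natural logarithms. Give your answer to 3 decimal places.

Each pᵢ ln pᵢ term (working shown to 5 dp, full precision carried): 0.205×(-1.58475)=-0.32487, 0.192×(-1.65026)=-0.31685, 0.167×(-1.78976)=-0.29889, 0.154×(-1.87080)=-0.28810, 0.115×(-2.16282)=-0.24872, 0.167×(-1.78976)=-0.29889.
Sum = -1.77633, so H' = 1.776.

1.776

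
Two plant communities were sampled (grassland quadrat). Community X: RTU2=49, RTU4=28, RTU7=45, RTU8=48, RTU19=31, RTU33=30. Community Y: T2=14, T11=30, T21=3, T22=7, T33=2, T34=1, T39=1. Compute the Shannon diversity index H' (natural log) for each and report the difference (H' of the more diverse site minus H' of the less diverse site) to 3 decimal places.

Community X: N=231, proportions 0.21212, 0.12121, 0.19481, 0.20779, 0.1342, 0.12987, giving H' = 1.76446 (working shown to 5 dp, full precision carried).
Community Y: N=58, proportions 0.24138, 0.51724, 0.05172, 0.12069, 0.03448, 0.01724, 0.01724, giving H' = 1.34861.
Difference = |1.76446 − 1.34861| = 0.41585, i.e. 0.416 to 3 decimal places.

0.416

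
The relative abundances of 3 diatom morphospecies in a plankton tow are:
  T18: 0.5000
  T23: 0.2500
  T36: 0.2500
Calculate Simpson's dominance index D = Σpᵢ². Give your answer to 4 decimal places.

D = 0.5² + 0.25² + 0.25² = 0.250000 + 0.062500 + 0.062500 = 0.375000 (working shown to 6 dp, full precision carried).
To 4 decimal places, D = 0.3750.

0.3750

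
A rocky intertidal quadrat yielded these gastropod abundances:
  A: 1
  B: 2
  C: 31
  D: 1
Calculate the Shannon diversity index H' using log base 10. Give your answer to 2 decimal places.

Total N = 1+2+31+1 = 35, so the proportions are 0.0286, 0.0571, 0.8857, 0.0286 (working shown to 4 dp, full precision carried).
Each pᵢ log₁₀ pᵢ term: 0.0286×(-1.5441)=-0.0441, 0.0571×(-1.2430)=-0.0710, 0.8857×(-0.0527)=-0.0467, 0.0286×(-1.5441)=-0.0441.
Sum = -0.2059, so H' = 0.21.

0.21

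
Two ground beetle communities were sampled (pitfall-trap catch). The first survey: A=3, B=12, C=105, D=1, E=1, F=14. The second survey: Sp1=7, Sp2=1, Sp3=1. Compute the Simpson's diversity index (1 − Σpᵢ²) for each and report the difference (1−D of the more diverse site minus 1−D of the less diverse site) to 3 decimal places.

The first survey: N=136, proportions 0.02206, 0.08824, 0.77206, 0.00735, 0.00735, 0.10294, giving 1−D = 0.38495 (working shown to 5 dp, full precision carried).
The second survey: N=9, proportions 0.77778, 0.11111, 0.11111, giving 1−D = 0.37037.
Difference = |0.38495 − 0.37037| = 0.01458, i.e. 0.015 to 3 decimal places.

0.015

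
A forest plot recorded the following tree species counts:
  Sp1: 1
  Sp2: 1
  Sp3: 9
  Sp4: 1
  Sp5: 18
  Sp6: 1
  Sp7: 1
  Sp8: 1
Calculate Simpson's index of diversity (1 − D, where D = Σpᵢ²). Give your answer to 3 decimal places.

Total N = 1+1+9+1+18+1+1+1 = 33, so the proportions are 0.0303, 0.0303, 0.27273, 0.0303, 0.54545, 0.0303, 0.0303, 0.0303 (working shown to 5 dp, full precision carried).
D = 0.0303² + 0.0303² + 0.27273² + 0.0303² + 0.54545² + 0.0303² + 0.0303² + 0.0303² = 0.00092 + 0.00092 + 0.07438 + 0.00092 + 0.29752 + 0.00092 + 0.00092 + 0.00092 = 0.37741.
So 1 − D = 0.62259, i.e. 0.623 to 3 decimal places.

0.623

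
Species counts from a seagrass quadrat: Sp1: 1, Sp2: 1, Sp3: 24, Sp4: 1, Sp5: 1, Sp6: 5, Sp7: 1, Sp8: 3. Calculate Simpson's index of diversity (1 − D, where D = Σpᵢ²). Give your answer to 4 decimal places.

Total N = 1+1+24+1+1+5+1+3 = 37, so the proportions are 0.027027, 0.027027, 0.648649, 0.027027, 0.027027, 0.135135, 0.027027, 0.081081 (working shown to 6 dp, full precision carried).
D = 0.027027² + 0.027027² + 0.648649² + 0.027027² + 0.027027² + 0.135135² + 0.027027² + 0.081081² = 0.000730 + 0.000730 + 0.420745 + 0.000730 + 0.000730 + 0.018262 + 0.000730 + 0.006574 = 0.449233.
So 1 − D = 0.550767, i.e. 0.5508 to 4 decimal places.

0.5508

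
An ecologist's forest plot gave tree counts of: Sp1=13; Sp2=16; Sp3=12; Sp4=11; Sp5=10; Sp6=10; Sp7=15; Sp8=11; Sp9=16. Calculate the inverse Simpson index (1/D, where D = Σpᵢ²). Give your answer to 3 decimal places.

Total N = 13+16+12+11+10+10+15+11+16 = 114, so the proportions are 0.1140351, 0.1403509, 0.1052632, 0.0964912, 0.0877193, 0.0877193, 0.1315789, 0.0964912, 0.1403509 (working shown to 7 dp, full precision carried).
D = 0.1140351² + 0.1403509² + 0.1052632² + 0.0964912² + 0.0877193² + 0.0877193² + 0.1315789² + 0.0964912² + 0.1403509² = 0.0130040 + 0.0196984 + 0.0110803 + 0.0093106 + 0.0076947 + 0.0076947 + 0.0173130 + 0.0093106 + 0.0196984 = 0.1148046.
So 1/D = 8.71046, i.e. 8.710 to 3 decimal places.

8.710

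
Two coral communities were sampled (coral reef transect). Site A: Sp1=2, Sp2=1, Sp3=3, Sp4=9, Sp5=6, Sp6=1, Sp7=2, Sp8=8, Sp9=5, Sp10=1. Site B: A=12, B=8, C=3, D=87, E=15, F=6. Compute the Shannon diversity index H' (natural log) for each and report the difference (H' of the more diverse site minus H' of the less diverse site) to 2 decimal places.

Site A: N=38, proportions 0.05263, 0.02632, 0.07895, 0.23684, 0.15789, 0.02632, 0.05263, 0.21053, 0.13158, 0.02632, giving H' = 2.02504 (working shown to 5 dp, full precision carried).
Site B: N=131, proportions 0.0916, 0.06107, 0.0229, 0.66412, 0.1145, 0.0458, giving H' = 1.13737.
Difference = |2.02504 − 1.13737| = 0.88767, i.e. 0.89 to 2 decimal places.

0.89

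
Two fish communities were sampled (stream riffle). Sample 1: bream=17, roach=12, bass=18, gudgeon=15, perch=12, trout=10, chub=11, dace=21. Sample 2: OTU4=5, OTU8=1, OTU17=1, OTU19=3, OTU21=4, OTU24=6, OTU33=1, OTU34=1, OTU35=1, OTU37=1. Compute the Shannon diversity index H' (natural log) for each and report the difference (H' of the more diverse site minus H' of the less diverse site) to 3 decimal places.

0.022

Sample 1: N=116, proportions 0.14655, 0.10345, 0.15517, 0.12931, 0.10345, 0.08621, 0.09483, 0.18103, giving H' = 2.04853 (working shown to 5 dp, full precision carried).
Sample 2: N=24, proportions 0.20833, 0.04167, 0.04167, 0.125, 0.16667, 0.25, 0.04167, 0.04167, 0.04167, 0.04167, giving H' = 2.02644.
Difference = |2.04853 − 2.02644| = 0.02209, i.e. 0.022 to 3 decimal places.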